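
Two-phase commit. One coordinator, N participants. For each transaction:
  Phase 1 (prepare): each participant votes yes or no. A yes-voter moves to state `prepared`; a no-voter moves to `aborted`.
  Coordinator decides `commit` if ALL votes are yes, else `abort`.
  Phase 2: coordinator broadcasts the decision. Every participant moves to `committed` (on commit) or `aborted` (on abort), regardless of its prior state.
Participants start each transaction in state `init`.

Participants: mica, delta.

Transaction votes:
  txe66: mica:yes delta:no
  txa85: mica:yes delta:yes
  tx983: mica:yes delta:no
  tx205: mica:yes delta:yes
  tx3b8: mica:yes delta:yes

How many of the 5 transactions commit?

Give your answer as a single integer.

Answer: 3

Derivation:
txe66: no from delta -> abort (commits=0)
txa85: all yes -> commit (commits=1)
tx983: no from delta -> abort (commits=1)
tx205: all yes -> commit (commits=2)
tx3b8: all yes -> commit (commits=3)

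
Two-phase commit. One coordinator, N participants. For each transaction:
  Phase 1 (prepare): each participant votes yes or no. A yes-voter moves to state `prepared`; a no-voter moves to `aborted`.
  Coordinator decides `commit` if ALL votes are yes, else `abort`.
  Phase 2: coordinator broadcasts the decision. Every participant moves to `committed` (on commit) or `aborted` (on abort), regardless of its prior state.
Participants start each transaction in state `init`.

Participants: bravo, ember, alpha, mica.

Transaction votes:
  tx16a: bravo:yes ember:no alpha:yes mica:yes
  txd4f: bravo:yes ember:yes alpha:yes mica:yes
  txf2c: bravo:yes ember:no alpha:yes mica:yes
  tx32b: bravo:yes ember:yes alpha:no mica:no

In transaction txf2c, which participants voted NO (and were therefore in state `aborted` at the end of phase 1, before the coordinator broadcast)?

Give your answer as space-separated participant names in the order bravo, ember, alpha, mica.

Answer: ember

Derivation:
Txn txf2c phase 1: bravo yes -> prepared; ember no -> aborted; alpha yes -> prepared; mica yes -> prepared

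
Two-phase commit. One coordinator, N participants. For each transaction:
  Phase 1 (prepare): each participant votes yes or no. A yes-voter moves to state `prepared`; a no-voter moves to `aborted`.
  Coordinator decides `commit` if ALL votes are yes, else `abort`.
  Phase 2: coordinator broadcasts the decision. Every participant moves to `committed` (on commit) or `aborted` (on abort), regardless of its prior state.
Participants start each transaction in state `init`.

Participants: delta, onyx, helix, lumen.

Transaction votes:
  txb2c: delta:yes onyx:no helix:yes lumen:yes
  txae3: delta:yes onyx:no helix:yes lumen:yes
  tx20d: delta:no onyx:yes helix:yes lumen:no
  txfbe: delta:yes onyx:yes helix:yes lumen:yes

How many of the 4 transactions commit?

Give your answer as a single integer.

Answer: 1

Derivation:
txb2c: no from onyx -> abort (commits=0)
txae3: no from onyx -> abort (commits=0)
tx20d: no from delta, lumen -> abort (commits=0)
txfbe: all yes -> commit (commits=1)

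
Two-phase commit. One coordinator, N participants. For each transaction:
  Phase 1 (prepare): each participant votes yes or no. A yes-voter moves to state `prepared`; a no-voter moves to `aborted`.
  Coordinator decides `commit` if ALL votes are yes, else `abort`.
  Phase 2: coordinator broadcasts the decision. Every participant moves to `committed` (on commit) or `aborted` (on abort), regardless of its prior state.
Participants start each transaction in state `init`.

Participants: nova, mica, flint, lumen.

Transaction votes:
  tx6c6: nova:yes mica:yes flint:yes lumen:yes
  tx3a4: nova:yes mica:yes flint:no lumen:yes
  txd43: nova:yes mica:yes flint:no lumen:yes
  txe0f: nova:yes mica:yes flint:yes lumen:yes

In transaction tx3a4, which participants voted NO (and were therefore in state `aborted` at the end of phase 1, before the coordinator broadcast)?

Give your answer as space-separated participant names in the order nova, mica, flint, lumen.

Txn tx3a4 phase 1: nova yes -> prepared; mica yes -> prepared; flint no -> aborted; lumen yes -> prepared

Answer: flint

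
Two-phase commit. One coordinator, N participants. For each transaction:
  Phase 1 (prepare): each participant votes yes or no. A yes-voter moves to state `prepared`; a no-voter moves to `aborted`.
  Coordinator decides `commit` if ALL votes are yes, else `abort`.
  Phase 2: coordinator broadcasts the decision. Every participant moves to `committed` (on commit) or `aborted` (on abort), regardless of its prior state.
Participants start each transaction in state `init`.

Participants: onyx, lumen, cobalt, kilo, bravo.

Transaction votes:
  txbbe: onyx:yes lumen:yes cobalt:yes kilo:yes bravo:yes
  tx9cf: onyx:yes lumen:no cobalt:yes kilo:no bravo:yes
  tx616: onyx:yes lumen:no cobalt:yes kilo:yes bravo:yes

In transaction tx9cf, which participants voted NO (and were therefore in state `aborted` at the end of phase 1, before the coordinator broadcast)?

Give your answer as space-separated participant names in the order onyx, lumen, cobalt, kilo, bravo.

Txn tx9cf phase 1: onyx yes -> prepared; lumen no -> aborted; cobalt yes -> prepared; kilo no -> aborted; bravo yes -> prepared

Answer: lumen kilo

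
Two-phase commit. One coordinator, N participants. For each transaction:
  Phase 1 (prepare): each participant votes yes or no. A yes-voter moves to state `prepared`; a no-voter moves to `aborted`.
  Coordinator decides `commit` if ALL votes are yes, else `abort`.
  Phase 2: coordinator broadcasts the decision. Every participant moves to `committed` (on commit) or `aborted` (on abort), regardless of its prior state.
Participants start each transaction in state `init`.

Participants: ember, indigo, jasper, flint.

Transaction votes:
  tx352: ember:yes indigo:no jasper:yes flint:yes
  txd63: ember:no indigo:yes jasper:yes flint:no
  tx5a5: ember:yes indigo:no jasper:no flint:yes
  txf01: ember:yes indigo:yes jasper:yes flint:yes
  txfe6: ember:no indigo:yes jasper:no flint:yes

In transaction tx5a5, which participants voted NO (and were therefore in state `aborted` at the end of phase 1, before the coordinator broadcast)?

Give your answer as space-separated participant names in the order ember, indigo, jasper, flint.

Txn tx5a5 phase 1: ember yes -> prepared; indigo no -> aborted; jasper no -> aborted; flint yes -> prepared

Answer: indigo jasper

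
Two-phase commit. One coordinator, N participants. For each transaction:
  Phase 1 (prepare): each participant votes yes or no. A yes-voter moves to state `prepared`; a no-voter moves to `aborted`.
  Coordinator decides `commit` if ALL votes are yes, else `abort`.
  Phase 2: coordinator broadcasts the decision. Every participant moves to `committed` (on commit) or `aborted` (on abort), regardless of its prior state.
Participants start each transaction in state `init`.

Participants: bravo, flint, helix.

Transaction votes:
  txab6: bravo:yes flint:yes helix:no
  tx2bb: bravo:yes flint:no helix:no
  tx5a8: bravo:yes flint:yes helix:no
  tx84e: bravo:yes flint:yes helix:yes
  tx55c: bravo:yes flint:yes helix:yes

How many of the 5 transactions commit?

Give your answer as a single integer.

txab6: no from helix -> abort (commits=0)
tx2bb: no from flint, helix -> abort (commits=0)
tx5a8: no from helix -> abort (commits=0)
tx84e: all yes -> commit (commits=1)
tx55c: all yes -> commit (commits=2)

Answer: 2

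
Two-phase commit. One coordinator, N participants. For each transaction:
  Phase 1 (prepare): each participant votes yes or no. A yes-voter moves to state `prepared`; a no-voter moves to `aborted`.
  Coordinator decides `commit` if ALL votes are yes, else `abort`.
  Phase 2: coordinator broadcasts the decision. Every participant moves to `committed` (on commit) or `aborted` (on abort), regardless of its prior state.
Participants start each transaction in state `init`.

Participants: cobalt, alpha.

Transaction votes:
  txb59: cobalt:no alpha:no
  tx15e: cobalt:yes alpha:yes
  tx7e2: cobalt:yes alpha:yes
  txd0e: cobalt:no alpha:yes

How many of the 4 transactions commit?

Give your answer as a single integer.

txb59: no from cobalt, alpha -> abort (commits=0)
tx15e: all yes -> commit (commits=1)
tx7e2: all yes -> commit (commits=2)
txd0e: no from cobalt -> abort (commits=2)

Answer: 2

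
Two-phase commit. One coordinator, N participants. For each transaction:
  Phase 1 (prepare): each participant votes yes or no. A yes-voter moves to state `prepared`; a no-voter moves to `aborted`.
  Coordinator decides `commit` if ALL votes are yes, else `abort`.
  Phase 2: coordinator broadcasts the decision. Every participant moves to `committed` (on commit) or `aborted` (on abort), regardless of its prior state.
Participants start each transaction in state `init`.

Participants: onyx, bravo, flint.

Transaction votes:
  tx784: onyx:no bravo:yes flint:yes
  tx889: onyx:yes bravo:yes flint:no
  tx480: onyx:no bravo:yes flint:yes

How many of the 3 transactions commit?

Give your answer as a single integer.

tx784: no from onyx -> abort (commits=0)
tx889: no from flint -> abort (commits=0)
tx480: no from onyx -> abort (commits=0)

Answer: 0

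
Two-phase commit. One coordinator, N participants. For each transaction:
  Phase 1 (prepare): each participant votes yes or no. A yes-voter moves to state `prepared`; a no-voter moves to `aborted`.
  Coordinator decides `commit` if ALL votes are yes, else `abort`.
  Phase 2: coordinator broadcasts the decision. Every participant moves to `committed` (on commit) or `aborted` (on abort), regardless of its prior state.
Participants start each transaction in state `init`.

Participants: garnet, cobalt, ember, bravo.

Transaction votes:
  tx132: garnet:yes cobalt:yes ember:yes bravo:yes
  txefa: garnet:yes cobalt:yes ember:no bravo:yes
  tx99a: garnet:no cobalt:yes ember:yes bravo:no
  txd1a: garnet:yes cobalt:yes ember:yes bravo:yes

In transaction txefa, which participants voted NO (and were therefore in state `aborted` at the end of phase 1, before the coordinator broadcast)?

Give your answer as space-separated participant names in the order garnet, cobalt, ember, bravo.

Answer: ember

Derivation:
Txn txefa phase 1: garnet yes -> prepared; cobalt yes -> prepared; ember no -> aborted; bravo yes -> prepared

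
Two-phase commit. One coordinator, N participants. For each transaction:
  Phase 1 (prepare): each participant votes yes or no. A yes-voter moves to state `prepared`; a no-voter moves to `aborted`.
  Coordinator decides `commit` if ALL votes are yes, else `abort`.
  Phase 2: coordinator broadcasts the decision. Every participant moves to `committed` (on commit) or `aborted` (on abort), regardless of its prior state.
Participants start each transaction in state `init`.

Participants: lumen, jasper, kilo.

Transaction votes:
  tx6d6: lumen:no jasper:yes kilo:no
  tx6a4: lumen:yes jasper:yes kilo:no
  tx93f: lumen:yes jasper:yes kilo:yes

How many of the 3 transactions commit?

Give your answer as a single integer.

tx6d6: no from lumen, kilo -> abort (commits=0)
tx6a4: no from kilo -> abort (commits=0)
tx93f: all yes -> commit (commits=1)

Answer: 1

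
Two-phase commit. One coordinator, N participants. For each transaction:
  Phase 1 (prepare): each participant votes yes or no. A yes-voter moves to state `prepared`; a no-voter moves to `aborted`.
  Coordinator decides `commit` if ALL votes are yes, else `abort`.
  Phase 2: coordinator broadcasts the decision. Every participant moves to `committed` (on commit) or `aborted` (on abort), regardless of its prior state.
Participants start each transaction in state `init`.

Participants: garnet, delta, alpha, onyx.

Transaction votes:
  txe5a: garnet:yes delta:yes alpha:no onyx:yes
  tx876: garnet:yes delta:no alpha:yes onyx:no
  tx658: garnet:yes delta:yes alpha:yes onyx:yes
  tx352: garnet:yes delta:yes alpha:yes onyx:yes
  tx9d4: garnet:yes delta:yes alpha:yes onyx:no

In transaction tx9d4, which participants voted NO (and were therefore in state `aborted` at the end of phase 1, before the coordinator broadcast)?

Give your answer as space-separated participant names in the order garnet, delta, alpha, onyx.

Answer: onyx

Derivation:
Txn tx9d4 phase 1: garnet yes -> prepared; delta yes -> prepared; alpha yes -> prepared; onyx no -> aborted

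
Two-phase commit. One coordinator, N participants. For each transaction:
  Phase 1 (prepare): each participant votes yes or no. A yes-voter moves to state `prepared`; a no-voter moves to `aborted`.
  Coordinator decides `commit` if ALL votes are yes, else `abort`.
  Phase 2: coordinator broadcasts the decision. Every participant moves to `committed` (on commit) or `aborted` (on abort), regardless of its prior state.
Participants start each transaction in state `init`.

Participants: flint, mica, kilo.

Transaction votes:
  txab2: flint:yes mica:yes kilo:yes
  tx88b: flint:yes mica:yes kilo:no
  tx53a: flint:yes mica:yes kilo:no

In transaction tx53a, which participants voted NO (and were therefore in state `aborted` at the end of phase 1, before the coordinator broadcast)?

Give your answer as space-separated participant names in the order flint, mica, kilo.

Answer: kilo

Derivation:
Txn tx53a phase 1: flint yes -> prepared; mica yes -> prepared; kilo no -> aborted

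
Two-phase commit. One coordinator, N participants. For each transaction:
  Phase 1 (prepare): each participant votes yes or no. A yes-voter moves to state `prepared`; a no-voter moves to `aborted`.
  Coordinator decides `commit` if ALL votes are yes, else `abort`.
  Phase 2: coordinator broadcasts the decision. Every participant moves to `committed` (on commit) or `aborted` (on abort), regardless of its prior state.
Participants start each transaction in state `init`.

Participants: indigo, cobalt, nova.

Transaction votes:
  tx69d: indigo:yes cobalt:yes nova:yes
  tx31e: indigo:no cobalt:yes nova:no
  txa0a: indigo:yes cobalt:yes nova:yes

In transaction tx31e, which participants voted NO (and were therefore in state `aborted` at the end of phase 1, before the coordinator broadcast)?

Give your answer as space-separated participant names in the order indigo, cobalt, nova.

Answer: indigo nova

Derivation:
Txn tx31e phase 1: indigo no -> aborted; cobalt yes -> prepared; nova no -> aborted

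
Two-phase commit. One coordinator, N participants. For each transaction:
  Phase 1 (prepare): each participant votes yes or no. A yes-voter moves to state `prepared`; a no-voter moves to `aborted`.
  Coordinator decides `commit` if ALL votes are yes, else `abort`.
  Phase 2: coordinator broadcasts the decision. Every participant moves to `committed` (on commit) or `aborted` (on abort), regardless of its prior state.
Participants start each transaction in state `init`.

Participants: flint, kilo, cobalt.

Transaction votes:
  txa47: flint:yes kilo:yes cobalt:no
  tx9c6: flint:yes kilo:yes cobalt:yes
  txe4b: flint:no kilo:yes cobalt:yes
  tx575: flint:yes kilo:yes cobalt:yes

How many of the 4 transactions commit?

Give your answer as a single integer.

Answer: 2

Derivation:
txa47: no from cobalt -> abort (commits=0)
tx9c6: all yes -> commit (commits=1)
txe4b: no from flint -> abort (commits=1)
tx575: all yes -> commit (commits=2)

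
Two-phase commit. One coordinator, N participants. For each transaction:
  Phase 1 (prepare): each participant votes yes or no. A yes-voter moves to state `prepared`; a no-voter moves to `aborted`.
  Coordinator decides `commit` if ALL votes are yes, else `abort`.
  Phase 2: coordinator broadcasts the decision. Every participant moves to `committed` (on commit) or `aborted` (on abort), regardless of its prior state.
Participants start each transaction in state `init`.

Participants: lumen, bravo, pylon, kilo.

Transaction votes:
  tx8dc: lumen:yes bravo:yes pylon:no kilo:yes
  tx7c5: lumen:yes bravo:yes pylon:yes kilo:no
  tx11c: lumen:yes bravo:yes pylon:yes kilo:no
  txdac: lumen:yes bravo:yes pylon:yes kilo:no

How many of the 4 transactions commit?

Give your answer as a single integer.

tx8dc: no from pylon -> abort (commits=0)
tx7c5: no from kilo -> abort (commits=0)
tx11c: no from kilo -> abort (commits=0)
txdac: no from kilo -> abort (commits=0)

Answer: 0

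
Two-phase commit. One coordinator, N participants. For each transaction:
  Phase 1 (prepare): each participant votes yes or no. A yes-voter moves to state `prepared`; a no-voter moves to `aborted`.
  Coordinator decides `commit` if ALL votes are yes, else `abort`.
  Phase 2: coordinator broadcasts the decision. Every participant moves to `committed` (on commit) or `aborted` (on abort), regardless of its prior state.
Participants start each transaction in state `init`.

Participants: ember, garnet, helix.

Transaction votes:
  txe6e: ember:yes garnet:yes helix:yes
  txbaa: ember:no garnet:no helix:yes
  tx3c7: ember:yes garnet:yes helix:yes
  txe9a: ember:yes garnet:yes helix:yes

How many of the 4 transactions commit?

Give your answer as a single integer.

txe6e: all yes -> commit (commits=1)
txbaa: no from ember, garnet -> abort (commits=1)
tx3c7: all yes -> commit (commits=2)
txe9a: all yes -> commit (commits=3)

Answer: 3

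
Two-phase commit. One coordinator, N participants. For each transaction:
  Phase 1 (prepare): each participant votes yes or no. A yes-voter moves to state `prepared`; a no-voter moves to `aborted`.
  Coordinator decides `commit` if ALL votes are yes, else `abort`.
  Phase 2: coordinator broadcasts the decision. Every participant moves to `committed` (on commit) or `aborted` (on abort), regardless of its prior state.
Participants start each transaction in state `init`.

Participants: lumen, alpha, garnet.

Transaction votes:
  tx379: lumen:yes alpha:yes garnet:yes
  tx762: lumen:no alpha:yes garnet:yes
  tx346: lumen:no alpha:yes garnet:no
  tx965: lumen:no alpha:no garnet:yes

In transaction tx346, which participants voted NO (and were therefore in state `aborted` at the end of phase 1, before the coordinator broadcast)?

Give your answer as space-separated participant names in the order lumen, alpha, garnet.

Answer: lumen garnet

Derivation:
Txn tx346 phase 1: lumen no -> aborted; alpha yes -> prepared; garnet no -> aborted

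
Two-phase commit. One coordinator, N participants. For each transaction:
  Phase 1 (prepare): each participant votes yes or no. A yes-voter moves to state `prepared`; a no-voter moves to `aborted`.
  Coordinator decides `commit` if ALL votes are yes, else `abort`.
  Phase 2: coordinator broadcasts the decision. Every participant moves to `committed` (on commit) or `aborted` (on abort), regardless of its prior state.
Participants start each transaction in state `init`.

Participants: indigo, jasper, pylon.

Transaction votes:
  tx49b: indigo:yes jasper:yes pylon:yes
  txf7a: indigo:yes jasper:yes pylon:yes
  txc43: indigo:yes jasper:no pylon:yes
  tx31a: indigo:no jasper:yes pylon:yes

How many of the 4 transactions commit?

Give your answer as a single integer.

tx49b: all yes -> commit (commits=1)
txf7a: all yes -> commit (commits=2)
txc43: no from jasper -> abort (commits=2)
tx31a: no from indigo -> abort (commits=2)

Answer: 2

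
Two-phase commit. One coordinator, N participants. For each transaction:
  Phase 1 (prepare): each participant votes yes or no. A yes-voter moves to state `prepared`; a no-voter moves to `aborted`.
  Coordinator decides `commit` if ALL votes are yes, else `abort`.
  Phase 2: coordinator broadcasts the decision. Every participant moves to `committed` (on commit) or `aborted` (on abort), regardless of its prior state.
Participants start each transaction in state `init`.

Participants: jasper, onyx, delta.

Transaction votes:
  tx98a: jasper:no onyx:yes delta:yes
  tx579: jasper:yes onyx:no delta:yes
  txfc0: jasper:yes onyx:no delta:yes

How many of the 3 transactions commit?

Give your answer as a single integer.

Answer: 0

Derivation:
tx98a: no from jasper -> abort (commits=0)
tx579: no from onyx -> abort (commits=0)
txfc0: no from onyx -> abort (commits=0)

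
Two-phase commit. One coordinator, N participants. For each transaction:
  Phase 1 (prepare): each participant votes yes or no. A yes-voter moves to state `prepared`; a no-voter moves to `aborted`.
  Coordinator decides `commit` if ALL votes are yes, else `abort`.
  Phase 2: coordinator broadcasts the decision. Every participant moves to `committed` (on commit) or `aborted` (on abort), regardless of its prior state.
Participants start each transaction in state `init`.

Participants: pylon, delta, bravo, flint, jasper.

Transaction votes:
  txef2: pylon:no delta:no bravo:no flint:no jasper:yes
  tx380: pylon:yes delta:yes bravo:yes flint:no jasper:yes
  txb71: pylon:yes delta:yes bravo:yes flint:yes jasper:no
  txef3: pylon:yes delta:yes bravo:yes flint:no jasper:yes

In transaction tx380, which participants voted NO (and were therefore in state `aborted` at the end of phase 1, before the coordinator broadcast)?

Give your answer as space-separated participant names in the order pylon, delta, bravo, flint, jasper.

Txn tx380 phase 1: pylon yes -> prepared; delta yes -> prepared; bravo yes -> prepared; flint no -> aborted; jasper yes -> prepared

Answer: flint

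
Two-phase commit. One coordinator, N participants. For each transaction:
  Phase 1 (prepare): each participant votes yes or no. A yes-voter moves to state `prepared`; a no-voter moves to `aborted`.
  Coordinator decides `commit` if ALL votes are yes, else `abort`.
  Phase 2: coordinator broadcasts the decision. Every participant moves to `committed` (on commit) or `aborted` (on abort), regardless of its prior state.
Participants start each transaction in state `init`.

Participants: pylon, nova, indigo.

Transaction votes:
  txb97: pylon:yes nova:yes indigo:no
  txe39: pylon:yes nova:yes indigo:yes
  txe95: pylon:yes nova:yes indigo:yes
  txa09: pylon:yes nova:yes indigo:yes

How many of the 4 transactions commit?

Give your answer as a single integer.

txb97: no from indigo -> abort (commits=0)
txe39: all yes -> commit (commits=1)
txe95: all yes -> commit (commits=2)
txa09: all yes -> commit (commits=3)

Answer: 3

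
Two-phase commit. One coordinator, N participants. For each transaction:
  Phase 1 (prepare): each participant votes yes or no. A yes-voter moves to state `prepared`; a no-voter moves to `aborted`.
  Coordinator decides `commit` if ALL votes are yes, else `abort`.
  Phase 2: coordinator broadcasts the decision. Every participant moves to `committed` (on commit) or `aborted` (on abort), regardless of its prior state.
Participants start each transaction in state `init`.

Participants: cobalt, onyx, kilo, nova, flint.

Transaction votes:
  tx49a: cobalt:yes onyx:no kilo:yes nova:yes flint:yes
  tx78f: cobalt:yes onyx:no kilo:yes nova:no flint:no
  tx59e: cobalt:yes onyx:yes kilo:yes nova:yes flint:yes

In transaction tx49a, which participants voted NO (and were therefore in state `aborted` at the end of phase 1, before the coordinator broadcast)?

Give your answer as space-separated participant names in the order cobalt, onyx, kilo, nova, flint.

Answer: onyx

Derivation:
Txn tx49a phase 1: cobalt yes -> prepared; onyx no -> aborted; kilo yes -> prepared; nova yes -> prepared; flint yes -> prepared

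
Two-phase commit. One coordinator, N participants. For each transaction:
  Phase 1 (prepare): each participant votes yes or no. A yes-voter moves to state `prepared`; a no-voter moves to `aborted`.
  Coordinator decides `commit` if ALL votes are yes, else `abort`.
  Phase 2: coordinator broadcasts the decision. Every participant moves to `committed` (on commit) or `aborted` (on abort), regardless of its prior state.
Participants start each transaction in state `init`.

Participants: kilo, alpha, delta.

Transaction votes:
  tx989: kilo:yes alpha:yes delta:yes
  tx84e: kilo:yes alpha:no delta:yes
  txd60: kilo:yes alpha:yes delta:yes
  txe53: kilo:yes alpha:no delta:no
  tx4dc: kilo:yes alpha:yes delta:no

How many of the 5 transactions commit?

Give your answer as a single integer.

tx989: all yes -> commit (commits=1)
tx84e: no from alpha -> abort (commits=1)
txd60: all yes -> commit (commits=2)
txe53: no from alpha, delta -> abort (commits=2)
tx4dc: no from delta -> abort (commits=2)

Answer: 2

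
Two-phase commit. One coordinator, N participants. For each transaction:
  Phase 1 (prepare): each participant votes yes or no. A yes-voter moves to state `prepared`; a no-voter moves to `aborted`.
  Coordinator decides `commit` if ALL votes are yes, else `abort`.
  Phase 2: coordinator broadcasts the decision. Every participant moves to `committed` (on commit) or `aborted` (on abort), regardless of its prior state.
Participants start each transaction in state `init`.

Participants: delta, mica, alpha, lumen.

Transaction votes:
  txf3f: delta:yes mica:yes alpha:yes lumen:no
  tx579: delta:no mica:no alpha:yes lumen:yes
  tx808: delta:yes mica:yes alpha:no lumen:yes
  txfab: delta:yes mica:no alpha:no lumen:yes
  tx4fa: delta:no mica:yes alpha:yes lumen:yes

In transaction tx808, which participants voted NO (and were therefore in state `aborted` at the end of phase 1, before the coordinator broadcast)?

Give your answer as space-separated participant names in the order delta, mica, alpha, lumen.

Txn tx808 phase 1: delta yes -> prepared; mica yes -> prepared; alpha no -> aborted; lumen yes -> prepared

Answer: alpha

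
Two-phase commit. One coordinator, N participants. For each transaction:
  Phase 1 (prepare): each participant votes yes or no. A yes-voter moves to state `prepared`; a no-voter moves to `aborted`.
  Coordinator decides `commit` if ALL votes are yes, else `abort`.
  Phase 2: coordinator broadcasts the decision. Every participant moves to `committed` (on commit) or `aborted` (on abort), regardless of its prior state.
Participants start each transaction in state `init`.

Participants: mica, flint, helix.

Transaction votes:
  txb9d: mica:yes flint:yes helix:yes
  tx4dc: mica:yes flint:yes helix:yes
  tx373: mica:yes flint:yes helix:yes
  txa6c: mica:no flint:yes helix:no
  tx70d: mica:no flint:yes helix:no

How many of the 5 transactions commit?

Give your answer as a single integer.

txb9d: all yes -> commit (commits=1)
tx4dc: all yes -> commit (commits=2)
tx373: all yes -> commit (commits=3)
txa6c: no from mica, helix -> abort (commits=3)
tx70d: no from mica, helix -> abort (commits=3)

Answer: 3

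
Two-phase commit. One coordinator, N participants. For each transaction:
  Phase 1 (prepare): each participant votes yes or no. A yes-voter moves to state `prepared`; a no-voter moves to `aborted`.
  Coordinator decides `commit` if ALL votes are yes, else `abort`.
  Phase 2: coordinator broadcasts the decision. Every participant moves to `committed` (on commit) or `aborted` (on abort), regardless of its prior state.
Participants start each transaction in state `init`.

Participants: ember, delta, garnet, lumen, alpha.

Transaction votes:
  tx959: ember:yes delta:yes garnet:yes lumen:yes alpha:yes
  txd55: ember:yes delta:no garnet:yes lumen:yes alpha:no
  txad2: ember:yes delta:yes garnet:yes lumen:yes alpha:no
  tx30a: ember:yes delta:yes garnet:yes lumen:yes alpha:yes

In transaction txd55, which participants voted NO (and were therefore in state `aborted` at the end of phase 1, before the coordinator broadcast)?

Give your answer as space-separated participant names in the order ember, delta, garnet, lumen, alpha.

Answer: delta alpha

Derivation:
Txn txd55 phase 1: ember yes -> prepared; delta no -> aborted; garnet yes -> prepared; lumen yes -> prepared; alpha no -> aborted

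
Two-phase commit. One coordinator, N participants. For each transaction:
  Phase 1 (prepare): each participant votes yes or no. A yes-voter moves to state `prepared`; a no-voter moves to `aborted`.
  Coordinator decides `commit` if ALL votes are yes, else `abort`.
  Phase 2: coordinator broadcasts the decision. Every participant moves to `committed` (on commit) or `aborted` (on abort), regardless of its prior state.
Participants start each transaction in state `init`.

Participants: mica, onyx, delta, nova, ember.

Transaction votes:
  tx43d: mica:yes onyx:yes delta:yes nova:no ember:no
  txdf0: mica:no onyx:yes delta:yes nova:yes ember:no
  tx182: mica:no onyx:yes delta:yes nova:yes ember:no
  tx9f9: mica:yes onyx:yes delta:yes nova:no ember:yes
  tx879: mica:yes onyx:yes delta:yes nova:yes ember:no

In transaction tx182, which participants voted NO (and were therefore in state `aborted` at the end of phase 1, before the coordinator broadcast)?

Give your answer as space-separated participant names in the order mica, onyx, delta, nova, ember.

Answer: mica ember

Derivation:
Txn tx182 phase 1: mica no -> aborted; onyx yes -> prepared; delta yes -> prepared; nova yes -> prepared; ember no -> aborted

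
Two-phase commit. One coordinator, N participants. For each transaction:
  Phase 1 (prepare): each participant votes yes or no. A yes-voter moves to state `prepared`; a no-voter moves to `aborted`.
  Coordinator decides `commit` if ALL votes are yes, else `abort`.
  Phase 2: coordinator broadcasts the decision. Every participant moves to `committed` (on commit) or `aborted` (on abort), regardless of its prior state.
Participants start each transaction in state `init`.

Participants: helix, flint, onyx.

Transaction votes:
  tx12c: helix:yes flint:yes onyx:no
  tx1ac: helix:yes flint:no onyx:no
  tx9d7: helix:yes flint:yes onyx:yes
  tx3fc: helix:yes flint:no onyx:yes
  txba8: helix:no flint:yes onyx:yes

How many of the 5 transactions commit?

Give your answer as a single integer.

tx12c: no from onyx -> abort (commits=0)
tx1ac: no from flint, onyx -> abort (commits=0)
tx9d7: all yes -> commit (commits=1)
tx3fc: no from flint -> abort (commits=1)
txba8: no from helix -> abort (commits=1)

Answer: 1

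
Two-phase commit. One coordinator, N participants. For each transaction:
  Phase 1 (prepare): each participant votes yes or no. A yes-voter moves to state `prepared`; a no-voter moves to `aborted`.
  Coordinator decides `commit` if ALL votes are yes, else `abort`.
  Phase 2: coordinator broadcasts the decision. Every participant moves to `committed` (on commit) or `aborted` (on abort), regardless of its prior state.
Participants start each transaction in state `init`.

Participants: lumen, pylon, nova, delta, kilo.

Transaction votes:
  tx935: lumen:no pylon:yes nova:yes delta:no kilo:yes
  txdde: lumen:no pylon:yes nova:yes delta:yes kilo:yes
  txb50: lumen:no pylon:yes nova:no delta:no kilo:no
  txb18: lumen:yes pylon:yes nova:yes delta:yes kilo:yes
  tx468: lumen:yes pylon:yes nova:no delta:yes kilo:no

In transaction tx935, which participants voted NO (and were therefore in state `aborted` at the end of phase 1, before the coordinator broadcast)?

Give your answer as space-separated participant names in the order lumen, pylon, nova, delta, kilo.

Txn tx935 phase 1: lumen no -> aborted; pylon yes -> prepared; nova yes -> prepared; delta no -> aborted; kilo yes -> prepared

Answer: lumen delta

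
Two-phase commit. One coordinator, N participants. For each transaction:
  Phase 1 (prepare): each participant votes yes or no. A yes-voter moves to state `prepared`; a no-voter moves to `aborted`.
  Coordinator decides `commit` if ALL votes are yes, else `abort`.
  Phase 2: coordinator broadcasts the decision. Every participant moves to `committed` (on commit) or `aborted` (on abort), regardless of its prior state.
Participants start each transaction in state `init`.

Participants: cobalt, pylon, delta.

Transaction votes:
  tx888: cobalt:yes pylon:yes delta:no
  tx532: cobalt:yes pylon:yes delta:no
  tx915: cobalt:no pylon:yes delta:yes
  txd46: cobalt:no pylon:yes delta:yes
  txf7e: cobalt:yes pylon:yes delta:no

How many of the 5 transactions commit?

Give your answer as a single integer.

tx888: no from delta -> abort (commits=0)
tx532: no from delta -> abort (commits=0)
tx915: no from cobalt -> abort (commits=0)
txd46: no from cobalt -> abort (commits=0)
txf7e: no from delta -> abort (commits=0)

Answer: 0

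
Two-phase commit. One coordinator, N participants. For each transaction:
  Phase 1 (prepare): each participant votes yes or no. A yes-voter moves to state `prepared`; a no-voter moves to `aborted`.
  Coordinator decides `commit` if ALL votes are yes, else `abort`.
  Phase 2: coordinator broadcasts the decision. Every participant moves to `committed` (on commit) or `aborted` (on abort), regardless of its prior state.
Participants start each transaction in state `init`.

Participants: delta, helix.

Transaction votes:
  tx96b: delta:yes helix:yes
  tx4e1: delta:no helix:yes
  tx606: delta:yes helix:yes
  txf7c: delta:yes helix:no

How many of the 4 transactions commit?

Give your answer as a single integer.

tx96b: all yes -> commit (commits=1)
tx4e1: no from delta -> abort (commits=1)
tx606: all yes -> commit (commits=2)
txf7c: no from helix -> abort (commits=2)

Answer: 2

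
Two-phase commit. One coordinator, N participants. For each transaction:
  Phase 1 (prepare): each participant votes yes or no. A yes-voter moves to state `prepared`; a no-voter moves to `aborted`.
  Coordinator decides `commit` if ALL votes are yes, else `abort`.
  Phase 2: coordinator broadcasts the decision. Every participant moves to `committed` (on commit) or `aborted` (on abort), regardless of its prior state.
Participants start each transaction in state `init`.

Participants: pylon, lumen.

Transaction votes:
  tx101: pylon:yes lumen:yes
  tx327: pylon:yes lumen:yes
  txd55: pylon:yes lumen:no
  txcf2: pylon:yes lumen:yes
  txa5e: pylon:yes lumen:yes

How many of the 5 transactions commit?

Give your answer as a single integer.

Answer: 4

Derivation:
tx101: all yes -> commit (commits=1)
tx327: all yes -> commit (commits=2)
txd55: no from lumen -> abort (commits=2)
txcf2: all yes -> commit (commits=3)
txa5e: all yes -> commit (commits=4)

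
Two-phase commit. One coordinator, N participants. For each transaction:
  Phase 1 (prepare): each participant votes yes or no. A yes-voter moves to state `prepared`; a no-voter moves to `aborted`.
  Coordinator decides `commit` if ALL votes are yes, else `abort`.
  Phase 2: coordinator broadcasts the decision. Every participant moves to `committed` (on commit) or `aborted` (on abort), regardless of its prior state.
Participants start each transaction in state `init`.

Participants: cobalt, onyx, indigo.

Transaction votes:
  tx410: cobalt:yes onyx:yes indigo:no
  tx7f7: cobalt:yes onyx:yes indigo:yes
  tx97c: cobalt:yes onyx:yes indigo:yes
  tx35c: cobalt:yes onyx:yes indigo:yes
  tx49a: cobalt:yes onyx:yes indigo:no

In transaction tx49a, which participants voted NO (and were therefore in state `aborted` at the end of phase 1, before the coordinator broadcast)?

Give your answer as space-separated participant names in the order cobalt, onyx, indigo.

Txn tx49a phase 1: cobalt yes -> prepared; onyx yes -> prepared; indigo no -> aborted

Answer: indigo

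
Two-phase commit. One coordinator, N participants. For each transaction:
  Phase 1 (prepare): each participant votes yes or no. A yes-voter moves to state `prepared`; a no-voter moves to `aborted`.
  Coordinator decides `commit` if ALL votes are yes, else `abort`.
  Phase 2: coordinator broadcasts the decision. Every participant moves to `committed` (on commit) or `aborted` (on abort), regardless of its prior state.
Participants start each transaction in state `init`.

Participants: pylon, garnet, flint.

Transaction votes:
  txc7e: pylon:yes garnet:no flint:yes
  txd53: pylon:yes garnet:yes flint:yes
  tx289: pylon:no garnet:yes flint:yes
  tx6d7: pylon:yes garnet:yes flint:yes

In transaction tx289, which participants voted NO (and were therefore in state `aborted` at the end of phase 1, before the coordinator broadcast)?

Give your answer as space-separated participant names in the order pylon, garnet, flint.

Answer: pylon

Derivation:
Txn tx289 phase 1: pylon no -> aborted; garnet yes -> prepared; flint yes -> prepared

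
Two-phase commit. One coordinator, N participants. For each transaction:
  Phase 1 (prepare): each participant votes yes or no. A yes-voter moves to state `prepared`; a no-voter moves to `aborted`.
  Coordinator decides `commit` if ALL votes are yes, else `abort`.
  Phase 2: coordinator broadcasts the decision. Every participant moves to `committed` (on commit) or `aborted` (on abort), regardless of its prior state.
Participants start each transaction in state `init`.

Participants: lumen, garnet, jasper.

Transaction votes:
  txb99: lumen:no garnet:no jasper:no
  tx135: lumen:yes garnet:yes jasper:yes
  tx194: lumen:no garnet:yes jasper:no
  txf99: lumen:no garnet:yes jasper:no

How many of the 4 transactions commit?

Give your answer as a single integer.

txb99: no from lumen, garnet, jasper -> abort (commits=0)
tx135: all yes -> commit (commits=1)
tx194: no from lumen, jasper -> abort (commits=1)
txf99: no from lumen, jasper -> abort (commits=1)

Answer: 1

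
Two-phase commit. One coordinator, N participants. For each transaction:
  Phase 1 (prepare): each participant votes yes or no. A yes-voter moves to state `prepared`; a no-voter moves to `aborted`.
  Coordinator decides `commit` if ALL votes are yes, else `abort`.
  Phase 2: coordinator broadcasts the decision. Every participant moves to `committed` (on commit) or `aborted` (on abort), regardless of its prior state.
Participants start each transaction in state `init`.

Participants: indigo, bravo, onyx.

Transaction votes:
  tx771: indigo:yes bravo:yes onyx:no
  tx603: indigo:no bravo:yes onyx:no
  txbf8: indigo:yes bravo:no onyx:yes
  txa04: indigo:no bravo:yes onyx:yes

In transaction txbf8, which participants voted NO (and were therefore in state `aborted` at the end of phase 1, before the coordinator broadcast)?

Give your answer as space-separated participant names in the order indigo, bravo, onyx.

Answer: bravo

Derivation:
Txn txbf8 phase 1: indigo yes -> prepared; bravo no -> aborted; onyx yes -> prepared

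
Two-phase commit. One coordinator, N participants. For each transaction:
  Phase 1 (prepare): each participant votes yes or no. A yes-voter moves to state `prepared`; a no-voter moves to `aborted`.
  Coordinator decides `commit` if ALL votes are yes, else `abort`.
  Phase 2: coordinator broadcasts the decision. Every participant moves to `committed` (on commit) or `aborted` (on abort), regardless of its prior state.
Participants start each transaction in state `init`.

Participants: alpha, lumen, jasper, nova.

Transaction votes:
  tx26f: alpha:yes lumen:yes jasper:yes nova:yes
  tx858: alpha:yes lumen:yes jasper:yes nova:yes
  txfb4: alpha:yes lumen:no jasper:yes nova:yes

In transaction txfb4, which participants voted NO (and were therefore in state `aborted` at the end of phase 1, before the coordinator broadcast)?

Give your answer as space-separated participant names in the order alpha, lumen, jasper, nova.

Txn txfb4 phase 1: alpha yes -> prepared; lumen no -> aborted; jasper yes -> prepared; nova yes -> prepared

Answer: lumen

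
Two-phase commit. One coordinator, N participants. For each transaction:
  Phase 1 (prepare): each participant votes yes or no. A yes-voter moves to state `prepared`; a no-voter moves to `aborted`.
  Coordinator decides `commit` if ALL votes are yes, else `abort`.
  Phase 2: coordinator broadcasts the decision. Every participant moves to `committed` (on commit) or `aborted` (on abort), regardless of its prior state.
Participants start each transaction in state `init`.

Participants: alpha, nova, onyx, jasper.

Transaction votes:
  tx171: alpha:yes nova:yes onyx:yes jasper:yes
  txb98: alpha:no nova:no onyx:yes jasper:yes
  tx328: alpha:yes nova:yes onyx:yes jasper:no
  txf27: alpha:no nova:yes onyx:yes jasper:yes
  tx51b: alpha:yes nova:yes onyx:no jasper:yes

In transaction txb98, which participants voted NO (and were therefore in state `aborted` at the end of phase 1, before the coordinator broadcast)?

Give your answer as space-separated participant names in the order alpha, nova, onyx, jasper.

Answer: alpha nova

Derivation:
Txn txb98 phase 1: alpha no -> aborted; nova no -> aborted; onyx yes -> prepared; jasper yes -> prepared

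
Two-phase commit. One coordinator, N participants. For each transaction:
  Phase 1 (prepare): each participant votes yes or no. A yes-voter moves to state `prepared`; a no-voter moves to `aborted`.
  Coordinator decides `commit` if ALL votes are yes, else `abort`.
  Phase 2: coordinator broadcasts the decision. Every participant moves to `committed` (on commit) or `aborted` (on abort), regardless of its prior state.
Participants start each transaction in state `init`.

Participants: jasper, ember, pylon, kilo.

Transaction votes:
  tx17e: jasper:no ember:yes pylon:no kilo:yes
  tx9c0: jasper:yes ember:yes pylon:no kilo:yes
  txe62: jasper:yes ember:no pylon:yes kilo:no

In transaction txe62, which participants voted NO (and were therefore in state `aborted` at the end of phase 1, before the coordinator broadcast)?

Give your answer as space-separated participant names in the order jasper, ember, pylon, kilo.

Answer: ember kilo

Derivation:
Txn txe62 phase 1: jasper yes -> prepared; ember no -> aborted; pylon yes -> prepared; kilo no -> aborted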